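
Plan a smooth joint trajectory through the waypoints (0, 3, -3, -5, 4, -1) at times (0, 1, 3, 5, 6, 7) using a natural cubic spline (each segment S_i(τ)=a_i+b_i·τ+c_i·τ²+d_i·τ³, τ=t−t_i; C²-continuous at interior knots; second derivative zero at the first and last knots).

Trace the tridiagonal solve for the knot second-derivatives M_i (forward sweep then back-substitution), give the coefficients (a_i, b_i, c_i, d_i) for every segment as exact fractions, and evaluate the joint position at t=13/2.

Δ: Δ0=3, Δ1=-3, Δ2=-1, Δ3=9, Δ4=-5
row 1: diag=6, rhs=-36; c'=1/3, d'=-6
row 2: denom=8−2·1/3=22/3; d'=(12−2·-6)/(22/3)=36/11
row 3: denom=6−2·3/11=60/11; d'=(60−2·36/11)/(60/11)=49/5
row 4: denom=4−1·11/60=229/60; d'=(-84−1·49/5)/(229/60)=-5628/229
back: M4=-5628/229
back: M3=49/5−11/60·-5628/229=3276/229
back: M2=36/11−3/11·3276/229=-144/229
back: M1=-6−1/3·-144/229=-1326/229
M: M0=0, M1=-1326/229, M2=-144/229, M3=3276/229, M4=-5628/229, M5=0
seg 0: a=0, c=M0/2=0, d=(M1−M0)/(6·1)=-221/229, b=Δ0−h0·(2M0+M1)/6=908/229
seg 1: a=3, c=M1/2=-663/229, d=(M2−M1)/(6·2)=197/458, b=Δ1−h1·(2M1+M2)/6=245/229
seg 2: a=-3, c=M2/2=-72/229, d=(M3−M2)/(6·2)=285/229, b=Δ2−h2·(2M2+M3)/6=-1225/229
seg 3: a=-5, c=M3/2=1638/229, d=(M4−M3)/(6·1)=-1484/229, b=Δ3−h3·(2M3+M4)/6=1907/229
seg 4: a=4, c=M4/2=-2814/229, d=(M5−M4)/(6·1)=938/229, b=Δ4−h4·(2M4+M5)/6=731/229
t_q=13/2 → seg 4, τ=1/2; S=4+731/229·τ+-2814/229·τ²+938/229·τ³=2781/916

  seg 0: a=0 b=908/229 c=0 d=-221/229
  seg 1: a=3 b=245/229 c=-663/229 d=197/458
  seg 2: a=-3 b=-1225/229 c=-72/229 d=285/229
  seg 3: a=-5 b=1907/229 c=1638/229 d=-1484/229
  seg 4: a=4 b=731/229 c=-2814/229 d=938/229
S(13/2) = 2781/916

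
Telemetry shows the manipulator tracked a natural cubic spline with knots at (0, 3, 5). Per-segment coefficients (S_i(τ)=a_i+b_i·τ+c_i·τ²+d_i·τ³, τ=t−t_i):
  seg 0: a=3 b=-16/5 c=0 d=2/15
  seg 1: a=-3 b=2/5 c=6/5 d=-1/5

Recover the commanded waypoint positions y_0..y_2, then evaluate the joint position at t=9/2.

y_0 = S_0(0) = a_0 = 3
y_1 = S_1(0) = a_1 = -3
y_2 = S_1(2) = 1
t_q=9/2 is in segment 1 (τ=3/2); S_1(τ)=-3/8

y_0=3 y_1=-3 y_2=1
S(9/2) = -3/8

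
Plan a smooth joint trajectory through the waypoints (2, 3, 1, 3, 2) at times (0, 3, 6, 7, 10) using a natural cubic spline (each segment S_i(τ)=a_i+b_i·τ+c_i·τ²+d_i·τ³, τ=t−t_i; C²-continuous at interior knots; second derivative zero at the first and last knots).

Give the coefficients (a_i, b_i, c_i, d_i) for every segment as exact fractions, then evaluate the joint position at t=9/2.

Δ: Δ0=1/3, Δ1=-2/3, Δ2=2, Δ3=-1/3
row 1: diag=12, rhs=-6; c'=1/4, d'=-1/2
row 2: denom=8−3·1/4=29/4; d'=(16−3·-1/2)/(29/4)=70/29
row 3: denom=8−1·4/29=228/29; d'=(-14−1·70/29)/(228/29)=-119/57
back: M3=-119/57
back: M2=70/29−4/29·-119/57=154/57
back: M1=-1/2−1/4·154/57=-67/57
M: M0=0, M1=-67/57, M2=154/57, M3=-119/57, M4=0
seg 0: a=2, c=M0/2=0, d=(M1−M0)/(6·3)=-67/1026, b=Δ0−h0·(2M0+M1)/6=35/38
seg 1: a=3, c=M1/2=-67/114, d=(M2−M1)/(6·3)=221/1026, b=Δ1−h1·(2M1+M2)/6=-16/19
seg 2: a=1, c=M2/2=77/57, d=(M3−M2)/(6·1)=-91/114, b=Δ2−h2·(2M2+M3)/6=55/38
seg 3: a=3, c=M3/2=-119/114, d=(M4−M3)/(6·3)=119/1026, b=Δ3−h3·(2M3+M4)/6=100/57
t_q=9/2 → seg 1, τ=3/2; S=3+-16/19·τ+-67/114·τ²+221/1026·τ³=347/304

  seg 0: a=2 b=35/38 c=0 d=-67/1026
  seg 1: a=3 b=-16/19 c=-67/114 d=221/1026
  seg 2: a=1 b=55/38 c=77/57 d=-91/114
  seg 3: a=3 b=100/57 c=-119/114 d=119/1026
S(9/2) = 347/304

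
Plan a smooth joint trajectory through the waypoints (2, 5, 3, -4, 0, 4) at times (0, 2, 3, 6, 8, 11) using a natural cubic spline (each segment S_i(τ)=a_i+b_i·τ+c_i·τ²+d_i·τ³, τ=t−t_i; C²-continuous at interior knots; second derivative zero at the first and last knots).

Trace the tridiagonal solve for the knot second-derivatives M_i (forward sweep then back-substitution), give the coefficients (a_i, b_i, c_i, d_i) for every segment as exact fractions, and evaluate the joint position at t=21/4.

Δ: Δ0=3/2, Δ1=-2, Δ2=-7/3, Δ3=2, Δ4=4/3
row 1: diag=6, rhs=-21; c'=1/6, d'=-7/2
row 2: denom=8−1·1/6=47/6; d'=(-2−1·-7/2)/(47/6)=9/47
row 3: denom=10−3·18/47=416/47; d'=(26−3·9/47)/(416/47)=1195/416
row 4: denom=10−2·47/208=993/104; d'=(-4−2·1195/416)/(993/104)=-2027/1986
back: M4=-2027/1986
back: M3=1195/416−47/208·-2027/1986=6163/1986
back: M2=9/47−18/47·6163/1986=-330/331
back: M1=-7/2−1/6·-330/331=-2207/662
M: M0=0, M1=-2207/662, M2=-330/331, M3=6163/1986, M4=-2027/1986, M5=0
seg 0: a=2, c=M0/2=0, d=(M1−M0)/(6·2)=-2207/7944, b=Δ0−h0·(2M0+M1)/6=2593/993
seg 1: a=5, c=M1/2=-2207/1324, d=(M2−M1)/(6·1)=1547/3972, b=Δ1−h1·(2M1+M2)/6=-1435/1986
seg 2: a=3, c=M2/2=-165/331, d=(M3−M2)/(6·3)=8143/35748, b=Δ2−h2·(2M2+M3)/6=-11471/3972
seg 3: a=-4, c=M3/2=6163/3972, d=(M4−M3)/(6·2)=-455/1324, b=Δ3−h3·(2M3+M4)/6=539/1986
seg 4: a=0, c=M4/2=-2027/3972, d=(M5−M4)/(6·3)=2027/35748, b=Δ4−h4·(2M4+M5)/6=4675/1986
t_q=21/4 → seg 2, τ=9/4; S=3+-11471/3972·τ+-165/331·τ²+8143/35748·τ³=-290379/84736

  seg 0: a=2 b=2593/993 c=0 d=-2207/7944
  seg 1: a=5 b=-1435/1986 c=-2207/1324 d=1547/3972
  seg 2: a=3 b=-11471/3972 c=-165/331 d=8143/35748
  seg 3: a=-4 b=539/1986 c=6163/3972 d=-455/1324
  seg 4: a=0 b=4675/1986 c=-2027/3972 d=2027/35748
S(21/4) = -290379/84736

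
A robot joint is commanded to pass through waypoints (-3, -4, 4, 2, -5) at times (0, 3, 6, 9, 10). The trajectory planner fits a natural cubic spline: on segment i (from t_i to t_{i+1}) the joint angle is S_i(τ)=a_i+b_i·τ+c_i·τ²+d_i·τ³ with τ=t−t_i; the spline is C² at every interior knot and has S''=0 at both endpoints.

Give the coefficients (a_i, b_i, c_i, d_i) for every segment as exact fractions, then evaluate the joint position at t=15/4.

  seg 0: a=-3 b=-98/81 c=0 d=71/729
  seg 1: a=-4 b=115/81 c=71/81 d=-112/729
  seg 2: a=4 b=205/81 c=-41/81 d=-136/729
  seg 3: a=2 b=-449/81 c=-59/27 d=59/81
S(15/4) = -361/144

Δ: Δ0=-1/3, Δ1=8/3, Δ2=-2/3, Δ3=-7
row 1: diag=12, rhs=18; c'=1/4, d'=3/2
row 2: denom=12−3·1/4=45/4; d'=(-20−3·3/2)/(45/4)=-98/45
row 3: denom=8−3·4/15=36/5; d'=(-38−3·-98/45)/(36/5)=-118/27
back: M3=-118/27
back: M2=-98/45−4/15·-118/27=-82/81
back: M1=3/2−1/4·-82/81=142/81
M: M0=0, M1=142/81, M2=-82/81, M3=-118/27, M4=0
seg 0: a=-3, c=M0/2=0, d=(M1−M0)/(6·3)=71/729, b=Δ0−h0·(2M0+M1)/6=-98/81
seg 1: a=-4, c=M1/2=71/81, d=(M2−M1)/(6·3)=-112/729, b=Δ1−h1·(2M1+M2)/6=115/81
seg 2: a=4, c=M2/2=-41/81, d=(M3−M2)/(6·3)=-136/729, b=Δ2−h2·(2M2+M3)/6=205/81
seg 3: a=2, c=M3/2=-59/27, d=(M4−M3)/(6·1)=59/81, b=Δ3−h3·(2M3+M4)/6=-449/81
t_q=15/4 → seg 1, τ=3/4; S=-4+115/81·τ+71/81·τ²+-112/729·τ³=-361/144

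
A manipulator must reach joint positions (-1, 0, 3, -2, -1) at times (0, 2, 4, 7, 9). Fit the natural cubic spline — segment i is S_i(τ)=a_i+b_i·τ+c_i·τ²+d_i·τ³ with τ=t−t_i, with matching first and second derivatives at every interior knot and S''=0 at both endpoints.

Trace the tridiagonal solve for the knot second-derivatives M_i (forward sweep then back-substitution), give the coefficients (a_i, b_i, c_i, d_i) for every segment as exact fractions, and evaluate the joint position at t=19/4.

Δ: Δ0=1/2, Δ1=3/2, Δ2=-5/3, Δ3=1/2
row 1: diag=8, rhs=6; c'=1/4, d'=3/4
row 2: denom=10−2·1/4=19/2; d'=(-19−2·3/4)/(19/2)=-41/19
row 3: denom=10−3·6/19=172/19; d'=(13−3·-41/19)/(172/19)=185/86
back: M3=185/86
back: M2=-41/19−6/19·185/86=-122/43
back: M1=3/4−1/4·-122/43=251/172
M: M0=0, M1=251/172, M2=-122/43, M3=185/86, M4=0
seg 0: a=-1, c=M0/2=0, d=(M1−M0)/(6·2)=251/2064, b=Δ0−h0·(2M0+M1)/6=7/516
seg 1: a=0, c=M1/2=251/344, d=(M2−M1)/(6·2)=-739/2064, b=Δ1−h1·(2M1+M2)/6=190/129
seg 2: a=3, c=M2/2=-61/43, d=(M3−M2)/(6·3)=143/516, b=Δ2−h2·(2M2+M3)/6=49/516
seg 3: a=-2, c=M3/2=185/172, d=(M4−M3)/(6·2)=-185/1032, b=Δ3−h3·(2M3+M4)/6=-241/258
t_q=19/4 → seg 2, τ=3/4; S=3+49/516·τ+-61/43·τ²+143/516·τ³=26311/11008

  seg 0: a=-1 b=7/516 c=0 d=251/2064
  seg 1: a=0 b=190/129 c=251/344 d=-739/2064
  seg 2: a=3 b=49/516 c=-61/43 d=143/516
  seg 3: a=-2 b=-241/258 c=185/172 d=-185/1032
S(19/4) = 26311/11008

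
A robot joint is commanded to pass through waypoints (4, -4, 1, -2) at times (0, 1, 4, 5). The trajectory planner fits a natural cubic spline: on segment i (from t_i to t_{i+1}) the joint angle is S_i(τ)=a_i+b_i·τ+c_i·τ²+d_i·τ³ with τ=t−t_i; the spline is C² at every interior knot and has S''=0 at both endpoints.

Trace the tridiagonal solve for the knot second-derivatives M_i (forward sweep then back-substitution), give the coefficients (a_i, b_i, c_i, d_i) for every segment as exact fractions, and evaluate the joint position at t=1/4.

Δ: Δ0=-8, Δ1=5/3, Δ2=-3
row 1: diag=8, rhs=58; c'=3/8, d'=29/4
row 2: denom=8−3·3/8=55/8; d'=(-28−3·29/4)/(55/8)=-398/55
back: M2=-398/55
back: M1=29/4−3/8·-398/55=548/55
M: M0=0, M1=548/55, M2=-398/55, M3=0
seg 0: a=4, c=M0/2=0, d=(M1−M0)/(6·1)=274/165, b=Δ0−h0·(2M0+M1)/6=-1594/165
seg 1: a=-4, c=M1/2=274/55, d=(M2−M1)/(6·3)=-43/45, b=Δ1−h1·(2M1+M2)/6=-772/165
seg 2: a=1, c=M2/2=-199/55, d=(M3−M2)/(6·1)=199/165, b=Δ2−h2·(2M2+M3)/6=-97/165
t_q=1/4 → seg 0, τ=1/4; S=4+-1594/165·τ+0·τ²+274/165·τ³=567/352

  seg 0: a=4 b=-1594/165 c=0 d=274/165
  seg 1: a=-4 b=-772/165 c=274/55 d=-43/45
  seg 2: a=1 b=-97/165 c=-199/55 d=199/165
S(1/4) = 567/352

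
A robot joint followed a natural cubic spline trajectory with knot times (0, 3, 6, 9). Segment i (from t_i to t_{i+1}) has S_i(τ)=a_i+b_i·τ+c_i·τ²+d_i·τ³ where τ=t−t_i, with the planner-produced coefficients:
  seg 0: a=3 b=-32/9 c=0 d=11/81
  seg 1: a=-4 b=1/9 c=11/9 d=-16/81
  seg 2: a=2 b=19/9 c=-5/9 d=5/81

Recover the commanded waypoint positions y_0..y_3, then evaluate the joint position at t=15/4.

y_0=3 y_1=-4 y_2=2 y_3=5
S(15/4) = -53/16

y_0 = S_0(0) = a_0 = 3
y_1 = S_1(0) = a_1 = -4
y_2 = S_2(0) = a_2 = 2
y_3 = S_2(3) = 5
t_q=15/4 is in segment 1 (τ=3/4); S_1(τ)=-53/16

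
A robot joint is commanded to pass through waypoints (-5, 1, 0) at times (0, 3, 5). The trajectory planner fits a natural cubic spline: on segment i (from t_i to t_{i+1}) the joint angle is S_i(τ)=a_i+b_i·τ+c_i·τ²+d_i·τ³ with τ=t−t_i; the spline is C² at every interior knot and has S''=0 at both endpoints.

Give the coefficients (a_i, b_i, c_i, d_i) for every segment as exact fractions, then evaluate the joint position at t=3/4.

  seg 0: a=-5 b=11/4 c=0 d=-1/12
  seg 1: a=1 b=1/2 c=-3/4 d=1/8
S(3/4) = -761/256

Δ: Δ0=2, Δ1=-1/2
row 1: diag=10, rhs=-15; c'=1/5, d'=-3/2
back: M1=-3/2
M: M0=0, M1=-3/2, M2=0
seg 0: a=-5, c=M0/2=0, d=(M1−M0)/(6·3)=-1/12, b=Δ0−h0·(2M0+M1)/6=11/4
seg 1: a=1, c=M1/2=-3/4, d=(M2−M1)/(6·2)=1/8, b=Δ1−h1·(2M1+M2)/6=1/2
t_q=3/4 → seg 0, τ=3/4; S=-5+11/4·τ+0·τ²+-1/12·τ³=-761/256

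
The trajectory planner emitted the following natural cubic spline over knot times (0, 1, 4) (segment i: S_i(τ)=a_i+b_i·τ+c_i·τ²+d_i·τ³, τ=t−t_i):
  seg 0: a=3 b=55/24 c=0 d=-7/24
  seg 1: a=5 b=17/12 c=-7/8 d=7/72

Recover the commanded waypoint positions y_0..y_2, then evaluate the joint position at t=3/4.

y_0=3 y_1=5 y_2=4
S(3/4) = 2353/512

y_0 = S_0(0) = a_0 = 3
y_1 = S_1(0) = a_1 = 5
y_2 = S_1(3) = 4
t_q=3/4 is in segment 0 (τ=3/4); S_0(τ)=2353/512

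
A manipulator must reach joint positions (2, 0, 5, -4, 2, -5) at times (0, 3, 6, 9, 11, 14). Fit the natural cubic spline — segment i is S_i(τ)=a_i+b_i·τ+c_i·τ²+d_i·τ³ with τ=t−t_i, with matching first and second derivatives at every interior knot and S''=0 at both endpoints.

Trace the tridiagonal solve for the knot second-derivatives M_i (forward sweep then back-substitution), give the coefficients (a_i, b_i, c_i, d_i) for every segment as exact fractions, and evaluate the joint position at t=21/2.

Δ: Δ0=-2/3, Δ1=5/3, Δ2=-3, Δ3=3, Δ4=-7/3
row 1: diag=12, rhs=14; c'=1/4, d'=7/6
row 2: denom=12−3·1/4=45/4; d'=(-28−3·7/6)/(45/4)=-14/5
row 3: denom=10−3·4/15=46/5; d'=(36−3·-14/5)/(46/5)=111/23
row 4: denom=10−2·5/23=220/23; d'=(-32−2·111/23)/(220/23)=-479/110
back: M4=-479/110
back: M3=111/23−5/23·-479/110=127/22
back: M2=-14/5−4/15·127/22=-716/165
back: M1=7/6−1/4·-716/165=743/330
M: M0=0, M1=743/330, M2=-716/165, M3=127/22, M4=-479/110, M5=0
seg 0: a=2, c=M0/2=0, d=(M1−M0)/(6·3)=743/5940, b=Δ0−h0·(2M0+M1)/6=-1183/660
seg 1: a=0, c=M1/2=743/660, d=(M2−M1)/(6·3)=-145/396, b=Δ1−h1·(2M1+M2)/6=523/330
seg 2: a=5, c=M2/2=-358/165, d=(M3−M2)/(6·3)=3337/5940, b=Δ2−h2·(2M2+M3)/6=-1021/660
seg 3: a=-4, c=M3/2=127/44, d=(M4−M3)/(6·2)=-557/660, b=Δ3−h3·(2M3+M4)/6=199/330
seg 4: a=2, c=M4/2=-479/220, d=(M5−M4)/(6·3)=479/1980, b=Δ4−h4·(2M4+M5)/6=667/330
t_q=21/2 → seg 3, τ=3/2; S=-4+199/330·τ+127/44·τ²+-557/660·τ³=969/1760

  seg 0: a=2 b=-1183/660 c=0 d=743/5940
  seg 1: a=0 b=523/330 c=743/660 d=-145/396
  seg 2: a=5 b=-1021/660 c=-358/165 d=3337/5940
  seg 3: a=-4 b=199/330 c=127/44 d=-557/660
  seg 4: a=2 b=667/330 c=-479/220 d=479/1980
S(21/2) = 969/1760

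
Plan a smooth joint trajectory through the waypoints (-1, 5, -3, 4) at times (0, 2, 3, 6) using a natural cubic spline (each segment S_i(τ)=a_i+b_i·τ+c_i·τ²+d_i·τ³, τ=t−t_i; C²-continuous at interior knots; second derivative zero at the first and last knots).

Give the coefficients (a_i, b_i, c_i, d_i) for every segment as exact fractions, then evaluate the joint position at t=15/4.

Δ: Δ0=3, Δ1=-8, Δ2=7/3
row 1: diag=6, rhs=-66; c'=1/6, d'=-11
row 2: denom=8−1·1/6=47/6; d'=(62−1·-11)/(47/6)=438/47
back: M2=438/47
back: M1=-11−1/6·438/47=-590/47
M: M0=0, M1=-590/47, M2=438/47, M3=0
seg 0: a=-1, c=M0/2=0, d=(M1−M0)/(6·2)=-295/282, b=Δ0−h0·(2M0+M1)/6=1013/141
seg 1: a=5, c=M1/2=-295/47, d=(M2−M1)/(6·1)=514/141, b=Δ1−h1·(2M1+M2)/6=-757/141
seg 2: a=-3, c=M2/2=219/47, d=(M3−M2)/(6·3)=-73/141, b=Δ2−h2·(2M2+M3)/6=-985/141
t_q=15/4 → seg 2, τ=3/4; S=-3+-985/141·τ+219/47·τ²+-73/141·τ³=-17557/3008

  seg 0: a=-1 b=1013/141 c=0 d=-295/282
  seg 1: a=5 b=-757/141 c=-295/47 d=514/141
  seg 2: a=-3 b=-985/141 c=219/47 d=-73/141
S(15/4) = -17557/3008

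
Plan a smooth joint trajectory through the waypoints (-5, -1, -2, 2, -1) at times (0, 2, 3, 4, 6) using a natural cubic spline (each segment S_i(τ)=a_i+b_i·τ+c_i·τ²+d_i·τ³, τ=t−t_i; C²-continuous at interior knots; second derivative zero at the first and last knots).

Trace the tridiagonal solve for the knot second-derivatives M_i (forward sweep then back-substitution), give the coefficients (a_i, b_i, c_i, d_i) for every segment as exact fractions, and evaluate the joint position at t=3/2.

Δ: Δ0=2, Δ1=-1, Δ2=4, Δ3=-3/2
row 1: diag=6, rhs=-18; c'=1/6, d'=-3
row 2: denom=4−1·1/6=23/6; d'=(30−1·-3)/(23/6)=198/23
row 3: denom=6−1·6/23=132/23; d'=(-33−1·198/23)/(132/23)=-29/4
back: M3=-29/4
back: M2=198/23−6/23·-29/4=21/2
back: M1=-3−1/6·21/2=-19/4
M: M0=0, M1=-19/4, M2=21/2, M3=-29/4, M4=0
seg 0: a=-5, c=M0/2=0, d=(M1−M0)/(6·2)=-19/48, b=Δ0−h0·(2M0+M1)/6=43/12
seg 1: a=-1, c=M1/2=-19/8, d=(M2−M1)/(6·1)=61/24, b=Δ1−h1·(2M1+M2)/6=-7/6
seg 2: a=-2, c=M2/2=21/4, d=(M3−M2)/(6·1)=-71/24, b=Δ2−h2·(2M2+M3)/6=41/24
seg 3: a=2, c=M3/2=-29/8, d=(M4−M3)/(6·2)=29/48, b=Δ3−h3·(2M3+M4)/6=10/3
t_q=3/2 → seg 0, τ=3/2; S=-5+43/12·τ+0·τ²+-19/48·τ³=-123/128

  seg 0: a=-5 b=43/12 c=0 d=-19/48
  seg 1: a=-1 b=-7/6 c=-19/8 d=61/24
  seg 2: a=-2 b=41/24 c=21/4 d=-71/24
  seg 3: a=2 b=10/3 c=-29/8 d=29/48
S(3/2) = -123/128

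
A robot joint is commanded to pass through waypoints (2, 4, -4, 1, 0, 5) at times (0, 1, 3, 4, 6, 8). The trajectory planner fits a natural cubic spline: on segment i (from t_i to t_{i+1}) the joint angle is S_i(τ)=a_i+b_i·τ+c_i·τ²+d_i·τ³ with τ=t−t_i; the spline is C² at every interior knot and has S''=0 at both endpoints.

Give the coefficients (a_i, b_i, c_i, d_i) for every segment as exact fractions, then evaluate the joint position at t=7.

Δ: Δ0=2, Δ1=-4, Δ2=5, Δ3=-1/2, Δ4=5/2
row 1: diag=6, rhs=-36; c'=1/3, d'=-6
row 2: denom=6−2·1/3=16/3; d'=(54−2·-6)/(16/3)=99/8
row 3: denom=6−1·3/16=93/16; d'=(-33−1·99/8)/(93/16)=-242/31
row 4: denom=8−2·32/93=680/93; d'=(18−2·-242/31)/(680/93)=1563/340
back: M4=1563/340
back: M3=-242/31−32/93·1563/340=-798/85
back: M2=99/8−3/16·-798/85=2403/170
back: M1=-6−1/3·2403/170=-1821/170
M: M0=0, M1=-1821/170, M2=2403/170, M3=-798/85, M4=1563/340, M5=0
seg 0: a=2, c=M0/2=0, d=(M1−M0)/(6·1)=-607/340, b=Δ0−h0·(2M0+M1)/6=1287/340
seg 1: a=4, c=M1/2=-1821/340, d=(M2−M1)/(6·2)=176/85, b=Δ1−h1·(2M1+M2)/6=-267/170
seg 2: a=-4, c=M2/2=2403/340, d=(M3−M2)/(6·1)=-1333/340, b=Δ2−h2·(2M2+M3)/6=63/34
seg 3: a=1, c=M3/2=-399/85, d=(M4−M3)/(6·2)=317/272, b=Δ3−h3·(2M3+M4)/6=1437/340
seg 4: a=0, c=M4/2=1563/680, d=(M5−M4)/(6·2)=-521/1360, b=Δ4−h4·(2M4+M5)/6=-48/85
t_q=7 → seg 4, τ=1; S=0+-48/85·τ+1563/680·τ²+-521/1360·τ³=1837/1360

  seg 0: a=2 b=1287/340 c=0 d=-607/340
  seg 1: a=4 b=-267/170 c=-1821/340 d=176/85
  seg 2: a=-4 b=63/34 c=2403/340 d=-1333/340
  seg 3: a=1 b=1437/340 c=-399/85 d=317/272
  seg 4: a=0 b=-48/85 c=1563/680 d=-521/1360
S(7) = 1837/1360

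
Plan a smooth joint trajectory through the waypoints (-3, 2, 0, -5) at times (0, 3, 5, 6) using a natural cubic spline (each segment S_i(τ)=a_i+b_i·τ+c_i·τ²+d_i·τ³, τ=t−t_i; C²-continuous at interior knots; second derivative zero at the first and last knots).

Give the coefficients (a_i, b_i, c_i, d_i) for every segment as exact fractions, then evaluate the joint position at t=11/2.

  seg 0: a=-3 b=44/21 c=0 d=-1/21
  seg 1: a=2 b=17/21 c=-3/7 d=-5/21
  seg 2: a=0 b=-79/21 c=-13/7 d=13/21
S(11/2) = -127/56

Δ: Δ0=5/3, Δ1=-1, Δ2=-5
row 1: diag=10, rhs=-16; c'=1/5, d'=-8/5
row 2: denom=6−2·1/5=28/5; d'=(-24−2·-8/5)/(28/5)=-26/7
back: M2=-26/7
back: M1=-8/5−1/5·-26/7=-6/7
M: M0=0, M1=-6/7, M2=-26/7, M3=0
seg 0: a=-3, c=M0/2=0, d=(M1−M0)/(6·3)=-1/21, b=Δ0−h0·(2M0+M1)/6=44/21
seg 1: a=2, c=M1/2=-3/7, d=(M2−M1)/(6·2)=-5/21, b=Δ1−h1·(2M1+M2)/6=17/21
seg 2: a=0, c=M2/2=-13/7, d=(M3−M2)/(6·1)=13/21, b=Δ2−h2·(2M2+M3)/6=-79/21
t_q=11/2 → seg 2, τ=1/2; S=0+-79/21·τ+-13/7·τ²+13/21·τ³=-127/56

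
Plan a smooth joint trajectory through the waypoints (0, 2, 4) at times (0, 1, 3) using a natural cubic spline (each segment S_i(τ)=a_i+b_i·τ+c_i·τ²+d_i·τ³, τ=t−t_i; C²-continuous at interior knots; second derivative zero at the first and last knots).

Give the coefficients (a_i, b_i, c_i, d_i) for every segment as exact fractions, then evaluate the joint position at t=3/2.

Δ: Δ0=2, Δ1=1
row 1: diag=6, rhs=-6; c'=1/3, d'=-1
back: M1=-1
M: M0=0, M1=-1, M2=0
seg 0: a=0, c=M0/2=0, d=(M1−M0)/(6·1)=-1/6, b=Δ0−h0·(2M0+M1)/6=13/6
seg 1: a=2, c=M1/2=-1/2, d=(M2−M1)/(6·2)=1/12, b=Δ1−h1·(2M1+M2)/6=5/3
t_q=3/2 → seg 1, τ=1/2; S=2+5/3·τ+-1/2·τ²+1/12·τ³=87/32

  seg 0: a=0 b=13/6 c=0 d=-1/6
  seg 1: a=2 b=5/3 c=-1/2 d=1/12
S(3/2) = 87/32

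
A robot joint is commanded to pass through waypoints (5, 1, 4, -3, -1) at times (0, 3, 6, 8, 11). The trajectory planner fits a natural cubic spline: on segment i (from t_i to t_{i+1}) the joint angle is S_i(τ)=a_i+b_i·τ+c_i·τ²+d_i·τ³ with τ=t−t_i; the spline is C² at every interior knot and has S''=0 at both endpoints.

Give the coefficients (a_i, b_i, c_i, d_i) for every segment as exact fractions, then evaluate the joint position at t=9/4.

  seg 0: a=5 b=-428/177 c=0 d=64/531
  seg 1: a=1 b=148/177 c=64/59 d=-547/1593
  seg 2: a=4 b=-341/177 c=-355/177 d=863/1416
  seg 3: a=-3 b=-311/118 c=1169/708 d=-1169/6372
S(9/4) = 55/59

Δ: Δ0=-4/3, Δ1=1, Δ2=-7/2, Δ3=2/3
row 1: diag=12, rhs=14; c'=1/4, d'=7/6
row 2: denom=10−3·1/4=37/4; d'=(-27−3·7/6)/(37/4)=-122/37
row 3: denom=10−2·8/37=354/37; d'=(25−2·-122/37)/(354/37)=1169/354
back: M3=1169/354
back: M2=-122/37−8/37·1169/354=-710/177
back: M1=7/6−1/4·-710/177=128/59
M: M0=0, M1=128/59, M2=-710/177, M3=1169/354, M4=0
seg 0: a=5, c=M0/2=0, d=(M1−M0)/(6·3)=64/531, b=Δ0−h0·(2M0+M1)/6=-428/177
seg 1: a=1, c=M1/2=64/59, d=(M2−M1)/(6·3)=-547/1593, b=Δ1−h1·(2M1+M2)/6=148/177
seg 2: a=4, c=M2/2=-355/177, d=(M3−M2)/(6·2)=863/1416, b=Δ2−h2·(2M2+M3)/6=-341/177
seg 3: a=-3, c=M3/2=1169/708, d=(M4−M3)/(6·3)=-1169/6372, b=Δ3−h3·(2M3+M4)/6=-311/118
t_q=9/4 → seg 0, τ=9/4; S=5+-428/177·τ+0·τ²+64/531·τ³=55/59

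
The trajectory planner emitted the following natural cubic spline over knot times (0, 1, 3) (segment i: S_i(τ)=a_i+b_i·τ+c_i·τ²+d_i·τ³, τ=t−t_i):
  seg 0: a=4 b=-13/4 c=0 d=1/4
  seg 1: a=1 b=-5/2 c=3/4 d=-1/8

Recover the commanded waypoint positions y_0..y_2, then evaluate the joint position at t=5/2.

y_0=4 y_1=1 y_2=-2
S(5/2) = -95/64

y_0 = S_0(0) = a_0 = 4
y_1 = S_1(0) = a_1 = 1
y_2 = S_1(2) = -2
t_q=5/2 is in segment 1 (τ=3/2); S_1(τ)=-95/64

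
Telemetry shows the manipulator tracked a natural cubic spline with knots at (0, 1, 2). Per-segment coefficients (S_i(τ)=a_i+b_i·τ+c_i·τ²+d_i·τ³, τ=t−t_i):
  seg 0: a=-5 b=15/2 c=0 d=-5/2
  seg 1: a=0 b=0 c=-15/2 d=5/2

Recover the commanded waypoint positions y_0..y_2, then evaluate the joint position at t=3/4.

y_0 = S_0(0) = a_0 = -5
y_1 = S_1(0) = a_1 = 0
y_2 = S_1(1) = -5
t_q=3/4 is in segment 0 (τ=3/4); S_0(τ)=-55/128

y_0=-5 y_1=0 y_2=-5
S(3/4) = -55/128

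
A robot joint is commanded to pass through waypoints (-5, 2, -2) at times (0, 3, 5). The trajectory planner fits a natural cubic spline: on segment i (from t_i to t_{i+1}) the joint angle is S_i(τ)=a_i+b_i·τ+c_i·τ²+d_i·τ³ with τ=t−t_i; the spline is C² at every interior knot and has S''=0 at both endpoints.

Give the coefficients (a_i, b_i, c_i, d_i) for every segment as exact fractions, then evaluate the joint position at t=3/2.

  seg 0: a=-5 b=109/30 c=0 d=-13/90
  seg 1: a=2 b=-4/15 c=-13/10 d=13/60
S(3/2) = -3/80

Δ: Δ0=7/3, Δ1=-2
row 1: diag=10, rhs=-26; c'=1/5, d'=-13/5
back: M1=-13/5
M: M0=0, M1=-13/5, M2=0
seg 0: a=-5, c=M0/2=0, d=(M1−M0)/(6·3)=-13/90, b=Δ0−h0·(2M0+M1)/6=109/30
seg 1: a=2, c=M1/2=-13/10, d=(M2−M1)/(6·2)=13/60, b=Δ1−h1·(2M1+M2)/6=-4/15
t_q=3/2 → seg 0, τ=3/2; S=-5+109/30·τ+0·τ²+-13/90·τ³=-3/80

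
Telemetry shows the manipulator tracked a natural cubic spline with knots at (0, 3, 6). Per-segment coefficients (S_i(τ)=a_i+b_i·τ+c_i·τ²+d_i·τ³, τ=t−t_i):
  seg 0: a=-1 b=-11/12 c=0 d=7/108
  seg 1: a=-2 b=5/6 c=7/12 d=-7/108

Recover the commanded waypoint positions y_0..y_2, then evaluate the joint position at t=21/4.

y_0 = S_0(0) = a_0 = -1
y_1 = S_1(0) = a_1 = -2
y_2 = S_1(3) = 4
t_q=21/4 is in segment 1 (τ=9/4); S_1(τ)=535/256

y_0=-1 y_1=-2 y_2=4
S(21/4) = 535/256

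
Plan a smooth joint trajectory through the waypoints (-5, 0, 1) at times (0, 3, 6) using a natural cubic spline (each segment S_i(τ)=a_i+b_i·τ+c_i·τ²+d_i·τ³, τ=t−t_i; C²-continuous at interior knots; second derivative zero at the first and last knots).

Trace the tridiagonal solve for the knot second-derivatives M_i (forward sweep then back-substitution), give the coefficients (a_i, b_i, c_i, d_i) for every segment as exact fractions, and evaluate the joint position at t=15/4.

  seg 0: a=-5 b=2 c=0 d=-1/27
  seg 1: a=0 b=1 c=-1/3 d=1/27
S(15/4) = 37/64

Δ: Δ0=5/3, Δ1=1/3
row 1: diag=12, rhs=-8; c'=1/4, d'=-2/3
back: M1=-2/3
M: M0=0, M1=-2/3, M2=0
seg 0: a=-5, c=M0/2=0, d=(M1−M0)/(6·3)=-1/27, b=Δ0−h0·(2M0+M1)/6=2
seg 1: a=0, c=M1/2=-1/3, d=(M2−M1)/(6·3)=1/27, b=Δ1−h1·(2M1+M2)/6=1
t_q=15/4 → seg 1, τ=3/4; S=0+1·τ+-1/3·τ²+1/27·τ³=37/64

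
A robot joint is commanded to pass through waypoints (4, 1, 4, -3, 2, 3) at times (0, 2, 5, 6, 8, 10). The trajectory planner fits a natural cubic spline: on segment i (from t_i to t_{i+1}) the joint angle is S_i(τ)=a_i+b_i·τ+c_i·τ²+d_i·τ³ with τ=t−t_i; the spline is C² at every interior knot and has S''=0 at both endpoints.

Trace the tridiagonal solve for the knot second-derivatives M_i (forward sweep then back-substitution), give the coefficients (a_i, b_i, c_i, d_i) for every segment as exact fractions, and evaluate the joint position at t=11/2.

Δ: Δ0=-3/2, Δ1=1, Δ2=-7, Δ3=5/2, Δ4=1/2
row 1: diag=10, rhs=15; c'=3/10, d'=3/2
row 2: denom=8−3·3/10=71/10; d'=(-48−3·3/2)/(71/10)=-525/71
row 3: denom=6−1·10/71=416/71; d'=(57−1·-525/71)/(416/71)=1143/104
row 4: denom=8−2·71/208=761/104; d'=(-12−2·1143/104)/(761/104)=-3534/761
back: M4=-3534/761
back: M3=1143/104−71/208·-3534/761=9570/761
back: M2=-525/71−10/71·9570/761=-6975/761
back: M1=3/2−3/10·-6975/761=3234/761
M: M0=0, M1=3234/761, M2=-6975/761, M3=9570/761, M4=-3534/761, M5=0
seg 0: a=4, c=M0/2=0, d=(M1−M0)/(6·2)=539/1522, b=Δ0−h0·(2M0+M1)/6=-4439/1522
seg 1: a=1, c=M1/2=1617/761, d=(M2−M1)/(6·3)=-3403/4566, b=Δ1−h1·(2M1+M2)/6=2029/1522
seg 2: a=4, c=M2/2=-6975/1522, d=(M3−M2)/(6·1)=5515/1522, b=Δ2−h2·(2M2+M3)/6=-4597/761
seg 3: a=-3, c=M3/2=4785/761, d=(M4−M3)/(6·2)=-1092/761, b=Δ3−h3·(2M3+M4)/6=-6599/1522
seg 4: a=2, c=M4/2=-1767/761, d=(M5−M4)/(6·2)=589/1522, b=Δ4−h4·(2M4+M5)/6=5473/1522
t_q=11/2 → seg 2, τ=1/2; S=4+-4597/761·τ+-6975/1522·τ²+5515/1522·τ³=3493/12176

  seg 0: a=4 b=-4439/1522 c=0 d=539/1522
  seg 1: a=1 b=2029/1522 c=1617/761 d=-3403/4566
  seg 2: a=4 b=-4597/761 c=-6975/1522 d=5515/1522
  seg 3: a=-3 b=-6599/1522 c=4785/761 d=-1092/761
  seg 4: a=2 b=5473/1522 c=-1767/761 d=589/1522
S(11/2) = 3493/12176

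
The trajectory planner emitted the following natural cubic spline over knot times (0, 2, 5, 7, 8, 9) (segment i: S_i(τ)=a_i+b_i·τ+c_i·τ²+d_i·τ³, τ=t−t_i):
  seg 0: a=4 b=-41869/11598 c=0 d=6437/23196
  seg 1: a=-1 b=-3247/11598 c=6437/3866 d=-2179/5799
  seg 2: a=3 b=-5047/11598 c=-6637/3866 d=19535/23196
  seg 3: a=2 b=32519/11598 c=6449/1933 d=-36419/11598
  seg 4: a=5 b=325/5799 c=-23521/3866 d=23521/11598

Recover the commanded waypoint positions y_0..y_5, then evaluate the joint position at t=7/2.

y_0 = S_0(0) = a_0 = 4
y_1 = S_1(0) = a_1 = -1
y_2 = S_2(0) = a_2 = 3
y_3 = S_3(0) = a_3 = 2
y_4 = S_4(0) = a_4 = 5
y_5 = S_4(1) = 1
t_q=7/2 is in segment 1 (τ=3/2); S_1(τ)=4091/3866

y_0=4 y_1=-1 y_2=3 y_3=2 y_4=5 y_5=1
S(7/2) = 4091/3866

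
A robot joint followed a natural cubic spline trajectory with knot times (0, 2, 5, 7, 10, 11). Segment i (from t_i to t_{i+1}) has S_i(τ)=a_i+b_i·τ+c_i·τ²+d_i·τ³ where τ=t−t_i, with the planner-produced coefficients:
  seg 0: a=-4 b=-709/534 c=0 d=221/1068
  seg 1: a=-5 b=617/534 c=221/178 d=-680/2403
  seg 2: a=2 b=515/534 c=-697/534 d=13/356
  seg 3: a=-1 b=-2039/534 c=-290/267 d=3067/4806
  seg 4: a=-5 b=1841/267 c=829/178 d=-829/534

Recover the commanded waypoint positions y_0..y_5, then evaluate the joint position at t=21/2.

y_0 = S_0(0) = a_0 = -4
y_1 = S_1(0) = a_1 = -5
y_2 = S_2(0) = a_2 = 2
y_3 = S_3(0) = a_3 = -1
y_4 = S_4(0) = a_4 = -5
y_5 = S_4(1) = 5
t_q=21/2 is in segment 4 (τ=1/2); S_4(τ)=-829/1424

y_0=-4 y_1=-5 y_2=2 y_3=-1 y_4=-5 y_5=5
S(21/2) = -829/1424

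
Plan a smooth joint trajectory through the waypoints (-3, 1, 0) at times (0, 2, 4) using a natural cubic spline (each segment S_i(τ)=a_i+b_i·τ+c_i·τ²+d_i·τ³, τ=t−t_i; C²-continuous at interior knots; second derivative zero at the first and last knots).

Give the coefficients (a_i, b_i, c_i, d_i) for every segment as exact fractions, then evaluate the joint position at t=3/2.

  seg 0: a=-3 b=21/8 c=0 d=-5/32
  seg 1: a=1 b=3/4 c=-15/16 d=5/32
S(3/2) = 105/256

Δ: Δ0=2, Δ1=-1/2
row 1: diag=8, rhs=-15; c'=1/4, d'=-15/8
back: M1=-15/8
M: M0=0, M1=-15/8, M2=0
seg 0: a=-3, c=M0/2=0, d=(M1−M0)/(6·2)=-5/32, b=Δ0−h0·(2M0+M1)/6=21/8
seg 1: a=1, c=M1/2=-15/16, d=(M2−M1)/(6·2)=5/32, b=Δ1−h1·(2M1+M2)/6=3/4
t_q=3/2 → seg 0, τ=3/2; S=-3+21/8·τ+0·τ²+-5/32·τ³=105/256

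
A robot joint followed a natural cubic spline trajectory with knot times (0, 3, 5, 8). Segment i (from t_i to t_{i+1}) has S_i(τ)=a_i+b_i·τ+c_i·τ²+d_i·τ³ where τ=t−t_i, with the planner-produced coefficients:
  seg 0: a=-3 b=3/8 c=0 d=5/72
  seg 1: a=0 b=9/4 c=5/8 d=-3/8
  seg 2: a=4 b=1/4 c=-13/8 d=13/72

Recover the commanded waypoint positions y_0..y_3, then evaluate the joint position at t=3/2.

y_0=-3 y_1=0 y_2=4 y_3=-5
S(3/2) = -141/64

y_0 = S_0(0) = a_0 = -3
y_1 = S_1(0) = a_1 = 0
y_2 = S_2(0) = a_2 = 4
y_3 = S_2(3) = -5
t_q=3/2 is in segment 0 (τ=3/2); S_0(τ)=-141/64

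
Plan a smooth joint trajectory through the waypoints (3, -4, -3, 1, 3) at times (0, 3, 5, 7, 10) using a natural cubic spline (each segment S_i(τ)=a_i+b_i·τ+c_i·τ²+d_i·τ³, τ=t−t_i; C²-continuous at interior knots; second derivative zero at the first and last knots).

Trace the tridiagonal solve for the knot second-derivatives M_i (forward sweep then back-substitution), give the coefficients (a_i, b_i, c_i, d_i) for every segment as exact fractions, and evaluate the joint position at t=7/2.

Δ: Δ0=-7/3, Δ1=1/2, Δ2=2, Δ3=2/3
row 1: diag=10, rhs=17; c'=1/5, d'=17/10
row 2: denom=8−2·1/5=38/5; d'=(9−2·17/10)/(38/5)=14/19
row 3: denom=10−2·5/19=180/19; d'=(-8−2·14/19)/(180/19)=-1
back: M3=-1
back: M2=14/19−5/19·-1=1
back: M1=17/10−1/5·1=3/2
M: M0=0, M1=3/2, M2=1, M3=-1, M4=0
seg 0: a=3, c=M0/2=0, d=(M1−M0)/(6·3)=1/12, b=Δ0−h0·(2M0+M1)/6=-37/12
seg 1: a=-4, c=M1/2=3/4, d=(M2−M1)/(6·2)=-1/24, b=Δ1−h1·(2M1+M2)/6=-5/6
seg 2: a=-3, c=M2/2=1/2, d=(M3−M2)/(6·2)=-1/6, b=Δ2−h2·(2M2+M3)/6=5/3
seg 3: a=1, c=M3/2=-1/2, d=(M4−M3)/(6·3)=1/18, b=Δ3−h3·(2M3+M4)/6=5/3
t_q=7/2 → seg 1, τ=1/2; S=-4+-5/6·τ+3/4·τ²+-1/24·τ³=-271/64

  seg 0: a=3 b=-37/12 c=0 d=1/12
  seg 1: a=-4 b=-5/6 c=3/4 d=-1/24
  seg 2: a=-3 b=5/3 c=1/2 d=-1/6
  seg 3: a=1 b=5/3 c=-1/2 d=1/18
S(7/2) = -271/64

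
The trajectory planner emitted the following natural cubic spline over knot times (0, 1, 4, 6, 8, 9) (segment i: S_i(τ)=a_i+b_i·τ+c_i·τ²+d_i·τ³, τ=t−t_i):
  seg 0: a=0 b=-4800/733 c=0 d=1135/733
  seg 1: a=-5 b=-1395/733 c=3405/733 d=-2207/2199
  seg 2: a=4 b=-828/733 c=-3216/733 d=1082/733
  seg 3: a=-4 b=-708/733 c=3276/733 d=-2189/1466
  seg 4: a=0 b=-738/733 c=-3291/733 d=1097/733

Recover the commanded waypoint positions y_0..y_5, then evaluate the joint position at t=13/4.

y_0=0 y_1=-5 y_2=4 y_3=-4 y_4=0 y_5=-4
S(13/4) = 131479/46912

y_0 = S_0(0) = a_0 = 0
y_1 = S_1(0) = a_1 = -5
y_2 = S_2(0) = a_2 = 4
y_3 = S_3(0) = a_3 = -4
y_4 = S_4(0) = a_4 = 0
y_5 = S_4(1) = -4
t_q=13/4 is in segment 1 (τ=9/4); S_1(τ)=131479/46912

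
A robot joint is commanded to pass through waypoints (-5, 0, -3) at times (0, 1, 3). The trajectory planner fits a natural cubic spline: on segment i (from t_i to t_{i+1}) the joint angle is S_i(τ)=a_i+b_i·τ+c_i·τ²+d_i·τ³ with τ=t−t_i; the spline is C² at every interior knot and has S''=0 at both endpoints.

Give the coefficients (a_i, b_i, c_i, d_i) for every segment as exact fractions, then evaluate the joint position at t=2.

Δ: Δ0=5, Δ1=-3/2
row 1: diag=6, rhs=-39; c'=1/3, d'=-13/2
back: M1=-13/2
M: M0=0, M1=-13/2, M2=0
seg 0: a=-5, c=M0/2=0, d=(M1−M0)/(6·1)=-13/12, b=Δ0−h0·(2M0+M1)/6=73/12
seg 1: a=0, c=M1/2=-13/4, d=(M2−M1)/(6·2)=13/24, b=Δ1−h1·(2M1+M2)/6=17/6
t_q=2 → seg 1, τ=1; S=0+17/6·τ+-13/4·τ²+13/24·τ³=1/8

  seg 0: a=-5 b=73/12 c=0 d=-13/12
  seg 1: a=0 b=17/6 c=-13/4 d=13/24
S(2) = 1/8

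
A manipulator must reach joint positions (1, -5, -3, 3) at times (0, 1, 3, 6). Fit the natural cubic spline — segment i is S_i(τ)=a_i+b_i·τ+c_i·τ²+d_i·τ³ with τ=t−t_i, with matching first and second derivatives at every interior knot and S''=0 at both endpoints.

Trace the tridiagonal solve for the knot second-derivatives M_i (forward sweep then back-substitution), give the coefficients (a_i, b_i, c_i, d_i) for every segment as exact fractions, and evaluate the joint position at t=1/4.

  seg 0: a=1 b=-101/14 c=0 d=17/14
  seg 1: a=-5 b=-25/7 c=51/14 d=-19/28
  seg 2: a=-3 b=20/7 c=-3/7 d=1/21
S(1/4) = -703/896

Δ: Δ0=-6, Δ1=1, Δ2=2
row 1: diag=6, rhs=42; c'=1/3, d'=7
row 2: denom=10−2·1/3=28/3; d'=(6−2·7)/(28/3)=-6/7
back: M2=-6/7
back: M1=7−1/3·-6/7=51/7
M: M0=0, M1=51/7, M2=-6/7, M3=0
seg 0: a=1, c=M0/2=0, d=(M1−M0)/(6·1)=17/14, b=Δ0−h0·(2M0+M1)/6=-101/14
seg 1: a=-5, c=M1/2=51/14, d=(M2−M1)/(6·2)=-19/28, b=Δ1−h1·(2M1+M2)/6=-25/7
seg 2: a=-3, c=M2/2=-3/7, d=(M3−M2)/(6·3)=1/21, b=Δ2−h2·(2M2+M3)/6=20/7
t_q=1/4 → seg 0, τ=1/4; S=1+-101/14·τ+0·τ²+17/14·τ³=-703/896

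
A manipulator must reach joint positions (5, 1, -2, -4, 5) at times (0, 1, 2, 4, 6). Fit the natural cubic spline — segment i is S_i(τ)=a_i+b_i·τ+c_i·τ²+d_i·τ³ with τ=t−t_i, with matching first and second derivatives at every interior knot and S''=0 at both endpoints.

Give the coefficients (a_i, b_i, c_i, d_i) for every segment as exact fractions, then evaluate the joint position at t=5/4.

  seg 0: a=5 b=-237/56 c=0 d=13/56
  seg 1: a=1 b=-99/28 c=39/56 d=-9/56
  seg 2: a=-2 b=-21/8 c=3/14 d=67/224
  seg 3: a=-4 b=51/28 c=225/112 d=-75/224
S(5/4) = 563/3584

Δ: Δ0=-4, Δ1=-3, Δ2=-1, Δ3=9/2
row 1: diag=4, rhs=6; c'=1/4, d'=3/2
row 2: denom=6−1·1/4=23/4; d'=(12−1·3/2)/(23/4)=42/23
row 3: denom=8−2·8/23=168/23; d'=(33−2·42/23)/(168/23)=225/56
back: M3=225/56
back: M2=42/23−8/23·225/56=3/7
back: M1=3/2−1/4·3/7=39/28
M: M0=0, M1=39/28, M2=3/7, M3=225/56, M4=0
seg 0: a=5, c=M0/2=0, d=(M1−M0)/(6·1)=13/56, b=Δ0−h0·(2M0+M1)/6=-237/56
seg 1: a=1, c=M1/2=39/56, d=(M2−M1)/(6·1)=-9/56, b=Δ1−h1·(2M1+M2)/6=-99/28
seg 2: a=-2, c=M2/2=3/14, d=(M3−M2)/(6·2)=67/224, b=Δ2−h2·(2M2+M3)/6=-21/8
seg 3: a=-4, c=M3/2=225/112, d=(M4−M3)/(6·2)=-75/224, b=Δ3−h3·(2M3+M4)/6=51/28
t_q=5/4 → seg 1, τ=1/4; S=1+-99/28·τ+39/56·τ²+-9/56·τ³=563/3584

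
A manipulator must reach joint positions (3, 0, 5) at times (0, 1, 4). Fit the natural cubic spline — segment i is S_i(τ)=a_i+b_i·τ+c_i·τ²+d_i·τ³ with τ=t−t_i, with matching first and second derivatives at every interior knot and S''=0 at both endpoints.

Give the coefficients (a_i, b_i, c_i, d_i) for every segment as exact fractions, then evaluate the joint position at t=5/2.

Δ: Δ0=-3, Δ1=5/3
row 1: diag=8, rhs=28; c'=3/8, d'=7/2
back: M1=7/2
M: M0=0, M1=7/2, M2=0
seg 0: a=3, c=M0/2=0, d=(M1−M0)/(6·1)=7/12, b=Δ0−h0·(2M0+M1)/6=-43/12
seg 1: a=0, c=M1/2=7/4, d=(M2−M1)/(6·3)=-7/36, b=Δ1−h1·(2M1+M2)/6=-11/6
t_q=5/2 → seg 1, τ=3/2; S=0+-11/6·τ+7/4·τ²+-7/36·τ³=17/32

  seg 0: a=3 b=-43/12 c=0 d=7/12
  seg 1: a=0 b=-11/6 c=7/4 d=-7/36
S(5/2) = 17/32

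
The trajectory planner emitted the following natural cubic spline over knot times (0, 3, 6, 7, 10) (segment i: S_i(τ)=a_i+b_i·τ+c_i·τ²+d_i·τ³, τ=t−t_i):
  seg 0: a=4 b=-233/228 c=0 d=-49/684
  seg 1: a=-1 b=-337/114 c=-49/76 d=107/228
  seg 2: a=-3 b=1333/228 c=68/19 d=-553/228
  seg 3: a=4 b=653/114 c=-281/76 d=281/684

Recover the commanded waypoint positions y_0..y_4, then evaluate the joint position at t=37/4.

y_0=4 y_1=-1 y_2=-3 y_3=4 y_4=-1
S(37/4) = 13861/4864

y_0 = S_0(0) = a_0 = 4
y_1 = S_1(0) = a_1 = -1
y_2 = S_2(0) = a_2 = -3
y_3 = S_3(0) = a_3 = 4
y_4 = S_3(3) = -1
t_q=37/4 is in segment 3 (τ=9/4); S_3(τ)=13861/4864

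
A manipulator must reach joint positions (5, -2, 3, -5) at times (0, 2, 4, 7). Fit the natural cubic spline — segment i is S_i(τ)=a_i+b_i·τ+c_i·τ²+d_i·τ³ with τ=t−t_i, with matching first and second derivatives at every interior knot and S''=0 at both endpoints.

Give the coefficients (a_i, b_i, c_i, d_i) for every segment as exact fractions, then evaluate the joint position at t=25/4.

  seg 0: a=5 b=-305/57 c=0 d=211/456
  seg 1: a=-2 b=23/114 c=211/76 d=-371/456
  seg 2: a=3 b=88/57 c=-40/19 d=40/171
S(25/4) = -231/152

Δ: Δ0=-7/2, Δ1=5/2, Δ2=-8/3
row 1: diag=8, rhs=36; c'=1/4, d'=9/2
row 2: denom=10−2·1/4=19/2; d'=(-31−2·9/2)/(19/2)=-80/19
back: M2=-80/19
back: M1=9/2−1/4·-80/19=211/38
M: M0=0, M1=211/38, M2=-80/19, M3=0
seg 0: a=5, c=M0/2=0, d=(M1−M0)/(6·2)=211/456, b=Δ0−h0·(2M0+M1)/6=-305/57
seg 1: a=-2, c=M1/2=211/76, d=(M2−M1)/(6·2)=-371/456, b=Δ1−h1·(2M1+M2)/6=23/114
seg 2: a=3, c=M2/2=-40/19, d=(M3−M2)/(6·3)=40/171, b=Δ2−h2·(2M2+M3)/6=88/57
t_q=25/4 → seg 2, τ=9/4; S=3+88/57·τ+-40/19·τ²+40/171·τ³=-231/152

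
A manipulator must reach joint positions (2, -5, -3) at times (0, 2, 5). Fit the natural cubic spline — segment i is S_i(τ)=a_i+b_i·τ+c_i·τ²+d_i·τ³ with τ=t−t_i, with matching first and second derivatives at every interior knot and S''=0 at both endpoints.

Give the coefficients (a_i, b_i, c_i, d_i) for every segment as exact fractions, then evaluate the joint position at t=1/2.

  seg 0: a=2 b=-13/3 c=0 d=5/24
  seg 1: a=-5 b=-11/6 c=5/4 d=-5/36
S(1/2) = -9/64

Δ: Δ0=-7/2, Δ1=2/3
row 1: diag=10, rhs=25; c'=3/10, d'=5/2
back: M1=5/2
M: M0=0, M1=5/2, M2=0
seg 0: a=2, c=M0/2=0, d=(M1−M0)/(6·2)=5/24, b=Δ0−h0·(2M0+M1)/6=-13/3
seg 1: a=-5, c=M1/2=5/4, d=(M2−M1)/(6·3)=-5/36, b=Δ1−h1·(2M1+M2)/6=-11/6
t_q=1/2 → seg 0, τ=1/2; S=2+-13/3·τ+0·τ²+5/24·τ³=-9/64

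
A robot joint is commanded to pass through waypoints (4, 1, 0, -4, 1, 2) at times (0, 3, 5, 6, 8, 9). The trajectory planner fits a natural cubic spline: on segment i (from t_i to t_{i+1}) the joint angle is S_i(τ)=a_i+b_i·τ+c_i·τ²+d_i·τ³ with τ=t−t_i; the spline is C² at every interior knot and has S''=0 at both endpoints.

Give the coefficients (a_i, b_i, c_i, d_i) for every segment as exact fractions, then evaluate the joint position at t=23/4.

Δ: Δ0=-1, Δ1=-1/2, Δ2=-4, Δ3=5/2, Δ4=1
row 1: diag=10, rhs=3; c'=1/5, d'=3/10
row 2: denom=6−2·1/5=28/5; d'=(-21−2·3/10)/(28/5)=-27/7
row 3: denom=6−1·5/28=163/28; d'=(39−1·-27/7)/(163/28)=1200/163
row 4: denom=6−2·56/163=866/163; d'=(-9−2·1200/163)/(866/163)=-3867/866
back: M4=-3867/866
back: M3=1200/163−56/163·-3867/866=3852/433
back: M2=-27/7−5/28·3852/433=-2358/433
back: M1=3/10−1/5·-2358/433=1203/866
M: M0=0, M1=1203/866, M2=-2358/433, M3=3852/433, M4=-3867/866, M5=0
seg 0: a=4, c=M0/2=0, d=(M1−M0)/(6·3)=401/5196, b=Δ0−h0·(2M0+M1)/6=-2935/1732
seg 1: a=1, c=M1/2=1203/1732, d=(M2−M1)/(6·2)=-1973/3464, b=Δ1−h1·(2M1+M2)/6=337/866
seg 2: a=0, c=M2/2=-1179/433, d=(M3−M2)/(6·1)=1035/433, b=Δ2−h2·(2M2+M3)/6=-1588/433
seg 3: a=-4, c=M3/2=1926/433, d=(M4−M3)/(6·2)=-3857/3464, b=Δ3−h3·(2M3+M4)/6=-841/433
seg 4: a=1, c=M4/2=-3867/1732, d=(M5−M4)/(6·1)=1289/1732, b=Δ4−h4·(2M4+M5)/6=2155/866
t_q=23/4 → seg 2, τ=3/4; S=0+-1588/433·τ+-1179/433·τ²+1035/433·τ³=-90723/27712

  seg 0: a=4 b=-2935/1732 c=0 d=401/5196
  seg 1: a=1 b=337/866 c=1203/1732 d=-1973/3464
  seg 2: a=0 b=-1588/433 c=-1179/433 d=1035/433
  seg 3: a=-4 b=-841/433 c=1926/433 d=-3857/3464
  seg 4: a=1 b=2155/866 c=-3867/1732 d=1289/1732
S(23/4) = -90723/27712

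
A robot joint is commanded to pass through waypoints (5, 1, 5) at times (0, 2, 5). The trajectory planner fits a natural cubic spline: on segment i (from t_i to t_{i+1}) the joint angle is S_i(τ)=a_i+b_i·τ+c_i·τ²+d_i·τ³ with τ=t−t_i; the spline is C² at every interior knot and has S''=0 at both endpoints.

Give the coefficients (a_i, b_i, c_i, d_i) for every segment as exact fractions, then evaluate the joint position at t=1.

  seg 0: a=5 b=-8/3 c=0 d=1/6
  seg 1: a=1 b=-2/3 c=1 d=-1/9
S(1) = 5/2

Δ: Δ0=-2, Δ1=4/3
row 1: diag=10, rhs=20; c'=3/10, d'=2
back: M1=2
M: M0=0, M1=2, M2=0
seg 0: a=5, c=M0/2=0, d=(M1−M0)/(6·2)=1/6, b=Δ0−h0·(2M0+M1)/6=-8/3
seg 1: a=1, c=M1/2=1, d=(M2−M1)/(6·3)=-1/9, b=Δ1−h1·(2M1+M2)/6=-2/3
t_q=1 → seg 0, τ=1; S=5+-8/3·τ+0·τ²+1/6·τ³=5/2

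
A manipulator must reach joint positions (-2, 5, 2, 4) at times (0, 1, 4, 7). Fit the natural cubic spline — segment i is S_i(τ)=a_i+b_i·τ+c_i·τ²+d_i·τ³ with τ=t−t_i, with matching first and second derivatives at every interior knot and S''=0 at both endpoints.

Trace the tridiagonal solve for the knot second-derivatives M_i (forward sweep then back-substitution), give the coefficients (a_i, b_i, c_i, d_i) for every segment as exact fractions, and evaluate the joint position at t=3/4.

Δ: Δ0=7, Δ1=-1, Δ2=2/3
row 1: diag=8, rhs=-48; c'=3/8, d'=-6
row 2: denom=12−3·3/8=87/8; d'=(10−3·-6)/(87/8)=224/87
back: M2=224/87
back: M1=-6−3/8·224/87=-202/29
M: M0=0, M1=-202/29, M2=224/87, M3=0
seg 0: a=-2, c=M0/2=0, d=(M1−M0)/(6·1)=-101/87, b=Δ0−h0·(2M0+M1)/6=710/87
seg 1: a=5, c=M1/2=-101/29, d=(M2−M1)/(6·3)=415/783, b=Δ1−h1·(2M1+M2)/6=407/87
seg 2: a=2, c=M2/2=112/87, d=(M3−M2)/(6·3)=-112/783, b=Δ2−h2·(2M2+M3)/6=-166/87
t_q=3/4 → seg 0, τ=3/4; S=-2+710/87·τ+0·τ²+-101/87·τ³=6739/1856

  seg 0: a=-2 b=710/87 c=0 d=-101/87
  seg 1: a=5 b=407/87 c=-101/29 d=415/783
  seg 2: a=2 b=-166/87 c=112/87 d=-112/783
S(3/4) = 6739/1856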